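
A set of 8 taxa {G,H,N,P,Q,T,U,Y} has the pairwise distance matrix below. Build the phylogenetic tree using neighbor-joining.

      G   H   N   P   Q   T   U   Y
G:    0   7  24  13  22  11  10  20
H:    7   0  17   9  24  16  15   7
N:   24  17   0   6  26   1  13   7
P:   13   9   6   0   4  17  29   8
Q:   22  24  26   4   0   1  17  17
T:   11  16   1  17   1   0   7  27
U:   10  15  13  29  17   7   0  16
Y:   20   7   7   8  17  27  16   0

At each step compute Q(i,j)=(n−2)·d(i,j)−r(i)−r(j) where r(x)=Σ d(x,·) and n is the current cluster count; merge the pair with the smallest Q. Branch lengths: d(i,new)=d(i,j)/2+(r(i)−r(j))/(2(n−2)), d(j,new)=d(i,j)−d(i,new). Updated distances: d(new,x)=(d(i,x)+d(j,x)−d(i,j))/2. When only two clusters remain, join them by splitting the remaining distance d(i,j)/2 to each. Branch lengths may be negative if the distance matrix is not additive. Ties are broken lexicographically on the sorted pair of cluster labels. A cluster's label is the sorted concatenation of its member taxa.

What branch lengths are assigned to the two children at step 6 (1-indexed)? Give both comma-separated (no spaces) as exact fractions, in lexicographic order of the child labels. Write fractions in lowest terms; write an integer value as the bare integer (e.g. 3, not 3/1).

19/16,63/16

step 1: merge (Q,T) at d=1, Q=-185; branch lengths Q→37/12, T→-25/12; new cluster QT
  updated: d(G,QT)=16, d(H,QT)=39/2, d(N,QT)=13, d(P,QT)=10, d(QT,U)=23/2, d(QT,Y)=43/2
step 2: merge (G,U) at d=10, Q=-269/2; branch lengths G→91/20, U→109/20; new cluster GU
  updated: d(GU,H)=6, d(GU,N)=27/2, d(GU,P)=16, d(GU,QT)=35/4, d(GU,Y)=13
step 3: merge (GU,QT) at d=35/4, Q=-95; branch lengths GU→39/16, QT→101/16; new cluster GQTU
  updated: d(GQTU,H)=67/8, d(GQTU,N)=71/8, d(GQTU,P)=69/8, d(GQTU,Y)=103/8
step 4: merge (H,Y) at d=7, Q=-221/4; branch lengths H→55/12, Y→29/12; new cluster HY
  updated: d(GQTU,HY)=57/8, d(HY,N)=17/2, d(HY,P)=5
step 5: merge (GQTU,HY) at d=57/8, Q=-31; branch lengths GQTU→73/16, HY→41/16; new cluster GHQTUY
  updated: d(GHQTUY,N)=41/8, d(GHQTUY,P)=13/4
step 6: merge (GHQTUY,N) at d=41/8, Q=-115/8; branch lengths GHQTUY→19/16, N→63/16; new cluster GHNQTUY
  updated: d(GHNQTUY,P)=33/16
step 7: merge (GHNQTUY,P) at d=33/16; branch lengths GHNQTUY→33/32, P→33/32; new cluster GHNPQTUY
final tree: (((((G:91/20,U:109/20):39/16,(Q:37/12,T:-25/12):101/16):73/16,(H:55/12,Y:29/12):41/16):19/16,N:63/16):33/32,P:33/32)
total length: 657/16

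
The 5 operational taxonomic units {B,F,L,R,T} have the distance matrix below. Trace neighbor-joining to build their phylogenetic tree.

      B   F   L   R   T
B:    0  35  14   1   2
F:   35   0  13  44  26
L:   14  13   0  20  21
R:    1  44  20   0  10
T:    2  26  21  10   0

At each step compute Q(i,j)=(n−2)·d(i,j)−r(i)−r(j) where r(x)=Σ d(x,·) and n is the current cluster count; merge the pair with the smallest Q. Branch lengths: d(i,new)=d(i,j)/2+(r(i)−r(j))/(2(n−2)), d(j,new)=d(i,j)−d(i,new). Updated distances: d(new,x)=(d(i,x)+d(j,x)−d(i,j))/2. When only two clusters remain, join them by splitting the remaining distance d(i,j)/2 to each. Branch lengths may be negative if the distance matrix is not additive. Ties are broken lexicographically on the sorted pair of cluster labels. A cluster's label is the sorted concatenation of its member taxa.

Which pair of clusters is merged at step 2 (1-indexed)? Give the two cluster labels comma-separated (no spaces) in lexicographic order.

B,R

step 1: merge (F,L) at d=13, Q=-147; branch lengths F→89/6, L→-11/6; new cluster FL
  updated: d(B,FL)=18, d(FL,R)=51/2, d(FL,T)=17
step 2: merge (B,R) at d=1, Q=-111/2; branch lengths B→-27/8, R→35/8; new cluster BR
  updated: d(BR,FL)=85/4, d(BR,T)=11/2
step 3: merge (BR,FL) at d=85/4, Q=-175/4; branch lengths BR→39/8, FL→131/8; new cluster BFLR
  updated: d(BFLR,T)=5/8
step 4: merge (BFLR,T) at d=5/8; branch lengths BFLR→5/16, T→5/16; new cluster BFLRT
final tree: (((B:-27/8,R:35/8):39/8,(F:89/6,L:-11/6):131/8):5/16,T:5/16)
total length: 287/8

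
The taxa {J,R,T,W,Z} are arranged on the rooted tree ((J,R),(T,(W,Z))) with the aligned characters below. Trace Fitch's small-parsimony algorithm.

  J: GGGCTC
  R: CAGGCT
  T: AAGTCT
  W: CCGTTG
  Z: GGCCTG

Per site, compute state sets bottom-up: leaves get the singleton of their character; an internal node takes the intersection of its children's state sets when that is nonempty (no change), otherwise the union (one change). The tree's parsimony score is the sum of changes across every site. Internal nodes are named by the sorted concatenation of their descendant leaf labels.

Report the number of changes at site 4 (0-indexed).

2

site 0, node JR: J={G} ∪ R={C} → {C,G} (+1)
site 0, node WZ: W={C} ∪ Z={G} → {C,G} (+1)
site 0, node TWZ: T={A} ∪ WZ={C,G} → {A,C,G} (+1)
site 0, node JRTWZ: JR={C,G} ∩ TWZ={A,C,G} → {C,G} (+0)
site 1, node JR: J={G} ∪ R={A} → {A,G} (+1)
site 1, node WZ: W={C} ∪ Z={G} → {C,G} (+1)
site 1, node TWZ: T={A} ∪ WZ={C,G} → {A,C,G} (+1)
site 1, node JRTWZ: JR={A,G} ∩ TWZ={A,C,G} → {A,G} (+0)
site 2, node JR: J={G} ∩ R={G} → {G} (+0)
site 2, node WZ: W={G} ∪ Z={C} → {C,G} (+1)
site 2, node TWZ: T={G} ∩ WZ={C,G} → {G} (+0)
site 2, node JRTWZ: JR={G} ∩ TWZ={G} → {G} (+0)
site 3, node JR: J={C} ∪ R={G} → {C,G} (+1)
site 3, node WZ: W={T} ∪ Z={C} → {C,T} (+1)
site 3, node TWZ: T={T} ∩ WZ={C,T} → {T} (+0)
site 3, node JRTWZ: JR={C,G} ∪ TWZ={T} → {C,G,T} (+1)
site 4, node JR: J={T} ∪ R={C} → {C,T} (+1)
site 4, node WZ: W={T} ∩ Z={T} → {T} (+0)
site 4, node TWZ: T={C} ∪ WZ={T} → {C,T} (+1)
site 4, node JRTWZ: JR={C,T} ∩ TWZ={C,T} → {C,T} (+0)
site 5, node JR: J={C} ∪ R={T} → {C,T} (+1)
site 5, node WZ: W={G} ∩ Z={G} → {G} (+0)
site 5, node TWZ: T={T} ∪ WZ={G} → {G,T} (+1)
site 5, node JRTWZ: JR={C,T} ∩ TWZ={G,T} → {T} (+0)
per-site changes: [3, 3, 1, 3, 2, 2]; total = 14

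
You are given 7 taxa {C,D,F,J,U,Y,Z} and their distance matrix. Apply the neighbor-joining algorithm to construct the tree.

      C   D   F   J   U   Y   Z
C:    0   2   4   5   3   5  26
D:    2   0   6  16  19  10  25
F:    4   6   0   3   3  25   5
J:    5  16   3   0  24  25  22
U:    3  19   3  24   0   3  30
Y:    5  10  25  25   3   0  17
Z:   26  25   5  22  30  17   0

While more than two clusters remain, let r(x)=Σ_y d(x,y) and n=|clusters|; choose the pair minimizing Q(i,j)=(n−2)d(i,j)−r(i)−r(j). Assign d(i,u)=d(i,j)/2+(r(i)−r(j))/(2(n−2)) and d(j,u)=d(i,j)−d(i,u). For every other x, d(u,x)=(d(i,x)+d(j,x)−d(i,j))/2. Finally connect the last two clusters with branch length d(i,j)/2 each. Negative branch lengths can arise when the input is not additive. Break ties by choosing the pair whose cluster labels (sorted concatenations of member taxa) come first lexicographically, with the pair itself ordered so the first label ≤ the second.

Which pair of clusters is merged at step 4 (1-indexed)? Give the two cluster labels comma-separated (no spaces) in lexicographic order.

C,UY

step 1: merge (U,Y) at d=3, Q=-152; branch lengths U→6/5, Y→9/5; new cluster UY
  updated: d(C,UY)=5/2, d(D,UY)=13, d(F,UY)=25/2, d(J,UY)=23, d(UY,Z)=22
step 2: merge (F,Z) at d=5, Q=-221/2; branch lengths F→-99/16, Z→179/16; new cluster FZ
  updated: d(C,FZ)=25/2, d(D,FZ)=13, d(FZ,J)=10, d(FZ,UY)=59/4
step 3: merge (FZ,J) at d=10, Q=-297/4; branch lengths FZ→35/8, J→45/8; new cluster FJZ
  updated: d(C,FJZ)=15/4, d(D,FJZ)=19/2, d(FJZ,UY)=111/8
step 4: merge (C,UY) at d=5/2, Q=-261/8; branch lengths C→-129/32, UY→209/32; new cluster CUY
  updated: d(CUY,D)=25/4, d(CUY,FJZ)=121/16
step 5: merge (CUY,D) at d=25/4, Q=-373/16; branch lengths CUY→69/32, D→131/32; new cluster CDUY
  updated: d(CDUY,FJZ)=173/32
step 6: merge (CDUY,FJZ) at d=173/32; branch lengths CDUY→173/64, FJZ→173/64; new cluster CDFJUYZ
final tree: (((C:-129/32,(U:6/5,Y:9/5):209/32):69/32,D:131/32):173/64,((F:-99/16,Z:179/16):35/8,J:45/8):173/64)
total length: 1029/32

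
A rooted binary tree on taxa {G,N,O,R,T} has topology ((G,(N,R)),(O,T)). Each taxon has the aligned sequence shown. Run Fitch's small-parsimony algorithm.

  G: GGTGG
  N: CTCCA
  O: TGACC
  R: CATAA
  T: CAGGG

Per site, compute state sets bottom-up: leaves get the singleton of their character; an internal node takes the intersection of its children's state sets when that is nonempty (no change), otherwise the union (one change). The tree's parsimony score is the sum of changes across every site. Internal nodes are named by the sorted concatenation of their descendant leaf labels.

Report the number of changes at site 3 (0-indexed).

site 0, node NR: N={C} ∩ R={C} → {C} (+0)
site 0, node GNR: G={G} ∪ NR={C} → {C,G} (+1)
site 0, node OT: O={T} ∪ T={C} → {C,T} (+1)
site 0, node GNORT: GNR={C,G} ∩ OT={C,T} → {C} (+0)
site 1, node NR: N={T} ∪ R={A} → {A,T} (+1)
site 1, node GNR: G={G} ∪ NR={A,T} → {A,G,T} (+1)
site 1, node OT: O={G} ∪ T={A} → {A,G} (+1)
site 1, node GNORT: GNR={A,G,T} ∩ OT={A,G} → {A,G} (+0)
site 2, node NR: N={C} ∪ R={T} → {C,T} (+1)
site 2, node GNR: G={T} ∩ NR={C,T} → {T} (+0)
site 2, node OT: O={A} ∪ T={G} → {A,G} (+1)
site 2, node GNORT: GNR={T} ∪ OT={A,G} → {A,G,T} (+1)
site 3, node NR: N={C} ∪ R={A} → {A,C} (+1)
site 3, node GNR: G={G} ∪ NR={A,C} → {A,C,G} (+1)
site 3, node OT: O={C} ∪ T={G} → {C,G} (+1)
site 3, node GNORT: GNR={A,C,G} ∩ OT={C,G} → {C,G} (+0)
site 4, node NR: N={A} ∩ R={A} → {A} (+0)
site 4, node GNR: G={G} ∪ NR={A} → {A,G} (+1)
site 4, node OT: O={C} ∪ T={G} → {C,G} (+1)
site 4, node GNORT: GNR={A,G} ∩ OT={C,G} → {G} (+0)
per-site changes: [2, 3, 3, 3, 2]; total = 13

3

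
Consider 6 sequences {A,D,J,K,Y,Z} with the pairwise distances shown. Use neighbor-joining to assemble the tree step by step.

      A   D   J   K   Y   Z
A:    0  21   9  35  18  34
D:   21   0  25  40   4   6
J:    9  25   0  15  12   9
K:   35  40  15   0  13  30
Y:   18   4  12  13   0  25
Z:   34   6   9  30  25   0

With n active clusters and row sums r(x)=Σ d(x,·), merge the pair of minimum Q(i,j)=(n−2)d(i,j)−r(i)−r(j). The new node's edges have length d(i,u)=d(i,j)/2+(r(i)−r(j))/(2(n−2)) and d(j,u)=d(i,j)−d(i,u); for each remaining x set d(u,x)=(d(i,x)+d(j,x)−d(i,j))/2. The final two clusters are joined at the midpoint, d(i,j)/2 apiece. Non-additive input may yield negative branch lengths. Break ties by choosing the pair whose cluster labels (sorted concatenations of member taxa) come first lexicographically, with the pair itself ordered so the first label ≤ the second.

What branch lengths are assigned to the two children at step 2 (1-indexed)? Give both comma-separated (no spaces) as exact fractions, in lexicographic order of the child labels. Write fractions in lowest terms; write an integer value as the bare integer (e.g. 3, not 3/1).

iteration 1: select D,Z (d=6, Q=-176); attach at lengths (2, 4); label the merged cluster DZ
  updated: d(A,DZ)=49/2, d(DZ,J)=14, d(DZ,K)=32, d(DZ,Y)=23/2
iteration 2: select K,Y (d=13, Q=-221/2); attach at lengths (53/4, -1/4); label the merged cluster KY
  updated: d(A,KY)=20, d(DZ,KY)=61/4, d(J,KY)=7
iteration 3: select A,J (d=9, Q=-131/2); attach at lengths (83/8, -11/8); label the merged cluster AJ
  updated: d(AJ,DZ)=59/4, d(AJ,KY)=9
iteration 4: select AJ,DZ (d=59/4, Q=-39); attach at lengths (17/4, 21/2); label the merged cluster ADJZ
  updated: d(ADJZ,KY)=19/4
iteration 5: select ADJZ,KY (d=19/4); attach at lengths (19/8, 19/8); label the merged cluster ADJKYZ
final tree: (((A:83/8,J:-11/8):17/4,(D:2,Z:4):21/2):19/8,(K:53/4,Y:-1/4):19/8)
total length: 95/2

53/4,-1/4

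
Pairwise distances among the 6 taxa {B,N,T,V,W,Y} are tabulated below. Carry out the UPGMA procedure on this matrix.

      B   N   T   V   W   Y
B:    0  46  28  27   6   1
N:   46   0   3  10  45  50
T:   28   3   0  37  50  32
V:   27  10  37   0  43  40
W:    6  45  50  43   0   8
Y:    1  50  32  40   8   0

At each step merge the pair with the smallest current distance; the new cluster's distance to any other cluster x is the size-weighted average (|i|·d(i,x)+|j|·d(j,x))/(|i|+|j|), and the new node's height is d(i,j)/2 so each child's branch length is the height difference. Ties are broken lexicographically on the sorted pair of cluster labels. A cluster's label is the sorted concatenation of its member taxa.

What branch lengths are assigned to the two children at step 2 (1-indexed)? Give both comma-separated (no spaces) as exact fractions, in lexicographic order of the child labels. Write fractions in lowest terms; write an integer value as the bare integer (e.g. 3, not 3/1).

1. join B+Y (d=1) ⇒ BY; edges |B|=1/2, |Y|=1/2
  updated: d(BY,N)=48, d(BY,T)=30, d(BY,V)=67/2, d(BY,W)=7
2. join N+T (d=3) ⇒ NT; edges |N|=3/2, |T|=3/2
  updated: d(BY,NT)=39, d(NT,V)=47/2, d(NT,W)=95/2
3. join BY+W (d=7) ⇒ BWY; edges |BY|=3, |W|=7/2
  updated: d(BWY,NT)=251/6, d(BWY,V)=110/3
4. join NT+V (d=47/2) ⇒ NTV; edges |NT|=41/4, |V|=47/4
  updated: d(BWY,NTV)=361/9
5. join BWY+NTV (d=361/9) ⇒ BNTVWY; edges |BWY|=149/9, |NTV|=299/36
final tree: (((B:1/2,Y:1/2):3,W:7/2):149/9,((N:3/2,T:3/2):41/4,V:47/4):299/36)
total length: 2065/36

3/2,3/2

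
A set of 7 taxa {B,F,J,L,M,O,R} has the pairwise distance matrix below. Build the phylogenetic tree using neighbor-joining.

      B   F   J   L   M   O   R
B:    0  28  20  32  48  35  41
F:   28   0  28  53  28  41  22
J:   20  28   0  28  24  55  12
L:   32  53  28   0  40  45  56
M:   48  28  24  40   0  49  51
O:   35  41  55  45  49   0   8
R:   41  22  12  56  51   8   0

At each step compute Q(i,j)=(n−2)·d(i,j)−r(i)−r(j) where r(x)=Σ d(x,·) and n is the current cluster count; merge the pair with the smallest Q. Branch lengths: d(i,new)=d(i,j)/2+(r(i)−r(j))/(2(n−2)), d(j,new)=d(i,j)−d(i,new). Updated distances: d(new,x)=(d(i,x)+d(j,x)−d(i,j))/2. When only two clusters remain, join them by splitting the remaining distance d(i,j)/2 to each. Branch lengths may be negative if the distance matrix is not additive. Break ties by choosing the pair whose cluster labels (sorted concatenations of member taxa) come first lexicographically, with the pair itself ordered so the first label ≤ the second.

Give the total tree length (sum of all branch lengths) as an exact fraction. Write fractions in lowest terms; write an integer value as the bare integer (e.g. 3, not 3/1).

823/8

1. join O+R (d=8, Q=-383) ⇒ OR; edges |O|=83/10, |R|=-3/10
  updated: d(B,OR)=34, d(F,OR)=55/2, d(J,OR)=59/2, d(L,OR)=93/2, d(M,OR)=46
2. join F+M (d=28, Q=-477/2) ⇒ FM; edges |F|=181/16, |M|=267/16
  updated: d(B,FM)=24, d(FM,J)=12, d(FM,L)=65/2, d(FM,OR)=91/4
3. join FM+OR (d=91/4, Q=-623/4) ⇒ FMOR; edges |FM|=107/24, |OR|=439/24
  updated: d(B,FMOR)=141/8, d(FMOR,J)=75/8, d(FMOR,L)=225/8
4. join B+L (d=32, Q=-375/4) ⇒ BL; edges |B|=91/8, |L|=165/8
  updated: d(BL,FMOR)=55/8, d(BL,J)=8
5. join BL+FMOR (d=55/8, Q=-97/4) ⇒ BFLMOR; edges |BL|=11/4, |FMOR|=33/8
  updated: d(BFLMOR,J)=21/4
6. join BFLMOR+J (d=21/4) ⇒ BFJLMOR; edges |BFLMOR|=21/8, |J|=21/8
final tree: (((B:91/8,L:165/8):11/4,((F:181/16,M:267/16):107/24,(O:83/10,R:-3/10):439/24):33/8):21/8,J:21/8)
total length: 823/8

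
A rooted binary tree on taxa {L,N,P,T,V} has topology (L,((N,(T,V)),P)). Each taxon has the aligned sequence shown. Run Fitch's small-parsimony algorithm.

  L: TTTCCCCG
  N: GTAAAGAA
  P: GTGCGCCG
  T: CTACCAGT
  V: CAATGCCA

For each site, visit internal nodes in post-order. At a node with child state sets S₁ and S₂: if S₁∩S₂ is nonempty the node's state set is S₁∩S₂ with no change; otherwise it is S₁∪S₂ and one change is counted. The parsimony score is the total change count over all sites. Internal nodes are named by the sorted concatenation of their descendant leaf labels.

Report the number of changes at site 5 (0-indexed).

site 0, node TV: T={C} ∩ V={C} → {C} (+0)
site 0, node NTV: N={G} ∪ TV={C} → {C,G} (+1)
site 0, node NPTV: NTV={C,G} ∩ P={G} → {G} (+0)
site 0, node LNPTV: L={T} ∪ NPTV={G} → {G,T} (+1)
site 1, node TV: T={T} ∪ V={A} → {A,T} (+1)
site 1, node NTV: N={T} ∩ TV={A,T} → {T} (+0)
site 1, node NPTV: NTV={T} ∩ P={T} → {T} (+0)
site 1, node LNPTV: L={T} ∩ NPTV={T} → {T} (+0)
site 2, node TV: T={A} ∩ V={A} → {A} (+0)
site 2, node NTV: N={A} ∩ TV={A} → {A} (+0)
site 2, node NPTV: NTV={A} ∪ P={G} → {A,G} (+1)
site 2, node LNPTV: L={T} ∪ NPTV={A,G} → {A,G,T} (+1)
site 3, node TV: T={C} ∪ V={T} → {C,T} (+1)
site 3, node NTV: N={A} ∪ TV={C,T} → {A,C,T} (+1)
site 3, node NPTV: NTV={A,C,T} ∩ P={C} → {C} (+0)
site 3, node LNPTV: L={C} ∩ NPTV={C} → {C} (+0)
site 4, node TV: T={C} ∪ V={G} → {C,G} (+1)
site 4, node NTV: N={A} ∪ TV={C,G} → {A,C,G} (+1)
site 4, node NPTV: NTV={A,C,G} ∩ P={G} → {G} (+0)
site 4, node LNPTV: L={C} ∪ NPTV={G} → {C,G} (+1)
site 5, node TV: T={A} ∪ V={C} → {A,C} (+1)
site 5, node NTV: N={G} ∪ TV={A,C} → {A,C,G} (+1)
site 5, node NPTV: NTV={A,C,G} ∩ P={C} → {C} (+0)
site 5, node LNPTV: L={C} ∩ NPTV={C} → {C} (+0)
site 6, node TV: T={G} ∪ V={C} → {C,G} (+1)
site 6, node NTV: N={A} ∪ TV={C,G} → {A,C,G} (+1)
site 6, node NPTV: NTV={A,C,G} ∩ P={C} → {C} (+0)
site 6, node LNPTV: L={C} ∩ NPTV={C} → {C} (+0)
site 7, node TV: T={T} ∪ V={A} → {A,T} (+1)
site 7, node NTV: N={A} ∩ TV={A,T} → {A} (+0)
site 7, node NPTV: NTV={A} ∪ P={G} → {A,G} (+1)
site 7, node LNPTV: L={G} ∩ NPTV={A,G} → {G} (+0)
per-site changes: [2, 1, 2, 2, 3, 2, 2, 2]; total = 16

2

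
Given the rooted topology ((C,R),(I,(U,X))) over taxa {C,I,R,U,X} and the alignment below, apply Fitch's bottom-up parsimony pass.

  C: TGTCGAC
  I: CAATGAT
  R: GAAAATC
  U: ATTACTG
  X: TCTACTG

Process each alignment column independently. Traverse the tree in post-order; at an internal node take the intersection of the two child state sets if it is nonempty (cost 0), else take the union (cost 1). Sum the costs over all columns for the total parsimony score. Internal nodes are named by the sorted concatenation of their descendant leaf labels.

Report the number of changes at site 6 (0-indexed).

2

site 0, node CR: C={T} ∪ R={G} → {G,T} (+1)
site 0, node UX: U={A} ∪ X={T} → {A,T} (+1)
site 0, node IUX: I={C} ∪ UX={A,T} → {A,C,T} (+1)
site 0, node CIRUX: CR={G,T} ∩ IUX={A,C,T} → {T} (+0)
site 1, node CR: C={G} ∪ R={A} → {A,G} (+1)
site 1, node UX: U={T} ∪ X={C} → {C,T} (+1)
site 1, node IUX: I={A} ∪ UX={C,T} → {A,C,T} (+1)
site 1, node CIRUX: CR={A,G} ∩ IUX={A,C,T} → {A} (+0)
site 2, node CR: C={T} ∪ R={A} → {A,T} (+1)
site 2, node UX: U={T} ∩ X={T} → {T} (+0)
site 2, node IUX: I={A} ∪ UX={T} → {A,T} (+1)
site 2, node CIRUX: CR={A,T} ∩ IUX={A,T} → {A,T} (+0)
site 3, node CR: C={C} ∪ R={A} → {A,C} (+1)
site 3, node UX: U={A} ∩ X={A} → {A} (+0)
site 3, node IUX: I={T} ∪ UX={A} → {A,T} (+1)
site 3, node CIRUX: CR={A,C} ∩ IUX={A,T} → {A} (+0)
site 4, node CR: C={G} ∪ R={A} → {A,G} (+1)
site 4, node UX: U={C} ∩ X={C} → {C} (+0)
site 4, node IUX: I={G} ∪ UX={C} → {C,G} (+1)
site 4, node CIRUX: CR={A,G} ∩ IUX={C,G} → {G} (+0)
site 5, node CR: C={A} ∪ R={T} → {A,T} (+1)
site 5, node UX: U={T} ∩ X={T} → {T} (+0)
site 5, node IUX: I={A} ∪ UX={T} → {A,T} (+1)
site 5, node CIRUX: CR={A,T} ∩ IUX={A,T} → {A,T} (+0)
site 6, node CR: C={C} ∩ R={C} → {C} (+0)
site 6, node UX: U={G} ∩ X={G} → {G} (+0)
site 6, node IUX: I={T} ∪ UX={G} → {G,T} (+1)
site 6, node CIRUX: CR={C} ∪ IUX={G,T} → {C,G,T} (+1)
per-site changes: [3, 3, 2, 2, 2, 2, 2]; total = 16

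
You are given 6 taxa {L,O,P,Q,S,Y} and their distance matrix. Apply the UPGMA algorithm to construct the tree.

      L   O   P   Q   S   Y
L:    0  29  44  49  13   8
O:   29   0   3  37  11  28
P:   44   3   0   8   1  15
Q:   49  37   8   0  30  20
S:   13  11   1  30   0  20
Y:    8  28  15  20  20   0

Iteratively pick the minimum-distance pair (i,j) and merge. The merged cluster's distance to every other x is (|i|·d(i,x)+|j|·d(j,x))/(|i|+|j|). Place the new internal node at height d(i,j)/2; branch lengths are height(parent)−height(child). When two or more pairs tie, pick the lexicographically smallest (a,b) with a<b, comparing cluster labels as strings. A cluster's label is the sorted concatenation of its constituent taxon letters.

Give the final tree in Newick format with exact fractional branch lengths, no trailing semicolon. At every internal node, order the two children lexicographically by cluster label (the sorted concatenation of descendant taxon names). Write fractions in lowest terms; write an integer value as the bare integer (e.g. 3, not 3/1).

(((L:4,Y:4):101/12,(O:7/2,(P:1/2,S:1/2):3):107/12):119/60,Q:72/5)

iteration 1: select P,S (d=1); attach at lengths (1/2, 1/2); label the merged cluster PS
  updated: d(L,PS)=57/2, d(O,PS)=7, d(PS,Q)=19, d(PS,Y)=35/2
iteration 2: select O,PS (d=7); attach at lengths (7/2, 3); label the merged cluster OPS
  updated: d(L,OPS)=86/3, d(OPS,Q)=25, d(OPS,Y)=21
iteration 3: select L,Y (d=8); attach at lengths (4, 4); label the merged cluster LY
  updated: d(LY,OPS)=149/6, d(LY,Q)=69/2
iteration 4: select LY,OPS (d=149/6); attach at lengths (101/12, 107/12); label the merged cluster LOPSY
  updated: d(LOPSY,Q)=144/5
iteration 5: select LOPSY,Q (d=144/5); attach at lengths (119/60, 72/5); label the merged cluster LOPQSY
final tree: (((L:4,Y:4):101/12,(O:7/2,(P:1/2,S:1/2):3):107/12):119/60,Q:72/5)
total length: 2953/60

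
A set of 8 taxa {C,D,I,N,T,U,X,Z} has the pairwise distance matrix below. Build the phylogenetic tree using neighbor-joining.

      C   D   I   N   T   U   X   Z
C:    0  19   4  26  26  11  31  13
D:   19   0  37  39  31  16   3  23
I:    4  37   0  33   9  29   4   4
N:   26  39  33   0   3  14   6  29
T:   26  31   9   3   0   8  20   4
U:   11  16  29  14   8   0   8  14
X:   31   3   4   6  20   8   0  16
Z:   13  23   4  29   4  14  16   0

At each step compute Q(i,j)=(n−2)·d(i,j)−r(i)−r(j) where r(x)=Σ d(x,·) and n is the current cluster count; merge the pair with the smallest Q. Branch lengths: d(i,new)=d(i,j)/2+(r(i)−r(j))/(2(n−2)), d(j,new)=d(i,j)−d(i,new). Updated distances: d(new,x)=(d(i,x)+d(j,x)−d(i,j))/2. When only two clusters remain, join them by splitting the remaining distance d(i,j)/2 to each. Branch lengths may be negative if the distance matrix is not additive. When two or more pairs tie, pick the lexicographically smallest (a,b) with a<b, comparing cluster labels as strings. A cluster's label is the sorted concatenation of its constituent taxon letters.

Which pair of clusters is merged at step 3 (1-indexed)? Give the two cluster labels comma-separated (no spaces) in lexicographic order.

C,I

iteration 1: select D,X (d=3, Q=-238); attach at lengths (49/6, -31/6); label the merged cluster DX
  updated: d(C,DX)=47/2, d(DX,I)=19, d(DX,N)=21, d(DX,T)=24, d(DX,U)=21/2, d(DX,Z)=18
iteration 2: select N,T (d=3, Q=-185); attach at lengths (67/10, -37/10); label the merged cluster NT
  updated: d(C,NT)=49/2, d(DX,NT)=21, d(I,NT)=39/2, d(NT,U)=19/2, d(NT,Z)=15
iteration 3: select C,I (d=4, Q=-271/2); attach at lengths (33/16, 31/16); label the merged cluster CI
  updated: d(CI,DX)=77/4, d(CI,NT)=20, d(CI,U)=18, d(CI,Z)=13/2
iteration 4: select CI,Z (d=13/2, Q=-391/4); attach at lengths (119/24, 37/24); label the merged cluster CIZ
  updated: d(CIZ,DX)=123/8, d(CIZ,NT)=57/4, d(CIZ,U)=51/4
iteration 5: select CIZ,NT (d=57/4, Q=-469/8); attach at lengths (209/32, 247/32); label the merged cluster CINTZ
  updated: d(CINTZ,DX)=177/16, d(CINTZ,U)=4
iteration 6: select CINTZ,DX (d=177/16, Q=-409/16); attach at lengths (73/32, 281/32); label the merged cluster CDINTXZ
  updated: d(CDINTXZ,U)=55/32
iteration 7: select CDINTXZ,U (d=55/32); attach at lengths (55/64, 55/64); label the merged cluster CDINTUXZ
final tree: (((((C:33/16,I:31/16):119/24,Z:37/24):209/32,(N:67/10,T:-37/10):247/32):73/32,(D:49/6,X:-31/6):281/32):55/64,U:55/64)
total length: 1393/32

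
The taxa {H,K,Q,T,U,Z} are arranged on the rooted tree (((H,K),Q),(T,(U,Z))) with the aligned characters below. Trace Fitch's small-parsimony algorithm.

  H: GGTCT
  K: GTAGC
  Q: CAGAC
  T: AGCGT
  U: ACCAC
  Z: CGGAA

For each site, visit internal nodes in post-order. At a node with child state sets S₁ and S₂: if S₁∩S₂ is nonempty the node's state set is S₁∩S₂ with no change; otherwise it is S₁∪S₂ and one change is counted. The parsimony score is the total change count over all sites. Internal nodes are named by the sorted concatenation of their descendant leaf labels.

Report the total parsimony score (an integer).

site 0, node HK: H={G} ∩ K={G} → {G} (+0)
site 0, node HKQ: HK={G} ∪ Q={C} → {C,G} (+1)
site 0, node UZ: U={A} ∪ Z={C} → {A,C} (+1)
site 0, node TUZ: T={A} ∩ UZ={A,C} → {A} (+0)
site 0, node HKQTUZ: HKQ={C,G} ∪ TUZ={A} → {A,C,G} (+1)
site 1, node HK: H={G} ∪ K={T} → {G,T} (+1)
site 1, node HKQ: HK={G,T} ∪ Q={A} → {A,G,T} (+1)
site 1, node UZ: U={C} ∪ Z={G} → {C,G} (+1)
site 1, node TUZ: T={G} ∩ UZ={C,G} → {G} (+0)
site 1, node HKQTUZ: HKQ={A,G,T} ∩ TUZ={G} → {G} (+0)
site 2, node HK: H={T} ∪ K={A} → {A,T} (+1)
site 2, node HKQ: HK={A,T} ∪ Q={G} → {A,G,T} (+1)
site 2, node UZ: U={C} ∪ Z={G} → {C,G} (+1)
site 2, node TUZ: T={C} ∩ UZ={C,G} → {C} (+0)
site 2, node HKQTUZ: HKQ={A,G,T} ∪ TUZ={C} → {A,C,G,T} (+1)
site 3, node HK: H={C} ∪ K={G} → {C,G} (+1)
site 3, node HKQ: HK={C,G} ∪ Q={A} → {A,C,G} (+1)
site 3, node UZ: U={A} ∩ Z={A} → {A} (+0)
site 3, node TUZ: T={G} ∪ UZ={A} → {A,G} (+1)
site 3, node HKQTUZ: HKQ={A,C,G} ∩ TUZ={A,G} → {A,G} (+0)
site 4, node HK: H={T} ∪ K={C} → {C,T} (+1)
site 4, node HKQ: HK={C,T} ∩ Q={C} → {C} (+0)
site 4, node UZ: U={C} ∪ Z={A} → {A,C} (+1)
site 4, node TUZ: T={T} ∪ UZ={A,C} → {A,C,T} (+1)
site 4, node HKQTUZ: HKQ={C} ∩ TUZ={A,C,T} → {C} (+0)
per-site changes: [3, 3, 4, 3, 3]; total = 16

16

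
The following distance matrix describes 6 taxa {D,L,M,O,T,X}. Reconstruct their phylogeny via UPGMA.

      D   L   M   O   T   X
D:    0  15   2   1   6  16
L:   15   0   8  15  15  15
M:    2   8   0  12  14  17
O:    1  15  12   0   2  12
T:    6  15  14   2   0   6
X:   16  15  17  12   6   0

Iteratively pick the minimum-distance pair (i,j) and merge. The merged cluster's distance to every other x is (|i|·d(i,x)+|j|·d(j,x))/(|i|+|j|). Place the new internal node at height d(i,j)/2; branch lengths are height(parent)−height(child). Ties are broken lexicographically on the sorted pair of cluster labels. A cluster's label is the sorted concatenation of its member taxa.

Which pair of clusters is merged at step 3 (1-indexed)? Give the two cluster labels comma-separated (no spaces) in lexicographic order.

1. join D+O (d=1) ⇒ DO; edges |D|=1/2, |O|=1/2
  updated: d(DO,L)=15, d(DO,M)=7, d(DO,T)=4, d(DO,X)=14
2. join DO+T (d=4) ⇒ DOT; edges |DO|=3/2, |T|=2
  updated: d(DOT,L)=15, d(DOT,M)=28/3, d(DOT,X)=34/3
3. join L+M (d=8) ⇒ LM; edges |L|=4, |M|=4
  updated: d(DOT,LM)=73/6, d(LM,X)=16
4. join DOT+X (d=34/3) ⇒ DOTX; edges |DOT|=11/3, |X|=17/3
  updated: d(DOTX,LM)=105/8
5. join DOTX+LM (d=105/8) ⇒ DLMOTX; edges |DOTX|=43/48, |LM|=41/16
final tree: ((((D:1/2,O:1/2):3/2,T:2):11/3,X:17/3):43/48,(L:4,M:4):41/16)
total length: 607/24

L,M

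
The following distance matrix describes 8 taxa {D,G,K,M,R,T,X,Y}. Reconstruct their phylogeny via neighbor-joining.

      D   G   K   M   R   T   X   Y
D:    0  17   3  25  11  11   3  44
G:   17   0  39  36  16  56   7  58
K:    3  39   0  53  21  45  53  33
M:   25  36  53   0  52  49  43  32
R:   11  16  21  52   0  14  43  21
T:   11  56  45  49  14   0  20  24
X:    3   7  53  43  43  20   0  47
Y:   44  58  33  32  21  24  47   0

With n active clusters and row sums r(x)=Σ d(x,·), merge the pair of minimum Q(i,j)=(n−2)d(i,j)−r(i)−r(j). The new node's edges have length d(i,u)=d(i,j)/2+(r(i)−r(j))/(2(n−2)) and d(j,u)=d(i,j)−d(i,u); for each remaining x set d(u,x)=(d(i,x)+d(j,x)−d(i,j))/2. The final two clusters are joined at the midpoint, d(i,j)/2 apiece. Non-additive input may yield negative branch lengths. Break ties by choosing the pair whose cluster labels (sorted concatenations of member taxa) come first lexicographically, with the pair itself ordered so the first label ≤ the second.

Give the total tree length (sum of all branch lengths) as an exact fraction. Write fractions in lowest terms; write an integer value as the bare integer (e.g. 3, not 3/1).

763/8

1. join G+X (d=7, Q=-403) ⇒ GX; edges |G|=55/12, |X|=29/12
  updated: d(D,GX)=13/2, d(GX,K)=85/2, d(GX,M)=36, d(GX,R)=26, d(GX,T)=69/2, d(GX,Y)=49
2. join M+Y (d=32, Q=-290) ⇒ MY; edges |M|=102/5, |Y|=58/5
  updated: d(D,MY)=37/2, d(GX,MY)=53/2, d(K,MY)=27, d(MY,R)=41/2, d(MY,T)=41/2
3. join D+K (d=3, Q=-353/2) ⇒ DK; edges |D|=-153/16, |K|=201/16
  updated: d(DK,GX)=23, d(DK,MY)=85/4, d(DK,R)=29/2, d(DK,T)=53/2
4. join R+T (d=14, Q=-257/2) ⇒ RT; edges |R|=43/12, |T|=125/12
  updated: d(DK,RT)=27/2, d(GX,RT)=93/4, d(MY,RT)=27/2
5. join DK+GX (d=23, Q=-169/2) ⇒ DGKX; edges |DK|=31/4, |GX|=61/4
  updated: d(DGKX,MY)=99/8, d(DGKX,RT)=55/8
6. join DGKX+MY (d=99/8, Q=-131/4) ⇒ DGKMXY; edges |DGKX|=23/8, |MY|=19/2
  updated: d(DGKMXY,RT)=4
7. join DGKMXY+RT (d=4) ⇒ DGKMRTXY; edges |DGKMXY|=2, |RT|=2
final tree: ((((D:-153/16,K:201/16):31/4,(G:55/12,X:29/12):61/4):23/8,(M:102/5,Y:58/5):19/2):2,(R:43/12,T:125/12):2)
total length: 763/8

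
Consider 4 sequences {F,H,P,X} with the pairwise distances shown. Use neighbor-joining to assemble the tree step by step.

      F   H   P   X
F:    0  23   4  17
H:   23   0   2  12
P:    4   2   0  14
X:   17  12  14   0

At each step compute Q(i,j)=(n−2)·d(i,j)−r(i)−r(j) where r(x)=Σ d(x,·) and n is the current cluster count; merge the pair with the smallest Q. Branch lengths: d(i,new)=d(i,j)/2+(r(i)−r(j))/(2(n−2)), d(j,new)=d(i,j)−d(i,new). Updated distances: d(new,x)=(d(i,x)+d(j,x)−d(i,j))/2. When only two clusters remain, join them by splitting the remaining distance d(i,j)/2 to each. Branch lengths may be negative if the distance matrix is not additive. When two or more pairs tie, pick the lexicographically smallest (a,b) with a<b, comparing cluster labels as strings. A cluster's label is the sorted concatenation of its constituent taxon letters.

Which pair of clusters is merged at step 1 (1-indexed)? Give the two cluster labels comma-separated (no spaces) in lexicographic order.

F,P

1. join F+P (d=4, Q=-56) ⇒ FP; edges |F|=8, |P|=-4
  updated: d(FP,H)=21/2, d(FP,X)=27/2
2. join FP+H (d=21/2, Q=-36) ⇒ FHP; edges |FP|=6, |H|=9/2
  updated: d(FHP,X)=15/2
3. join FHP+X (d=15/2) ⇒ FHPX; edges |FHP|=15/4, |X|=15/4
final tree: (((F:8,P:-4):6,H:9/2):15/4,X:15/4)
total length: 22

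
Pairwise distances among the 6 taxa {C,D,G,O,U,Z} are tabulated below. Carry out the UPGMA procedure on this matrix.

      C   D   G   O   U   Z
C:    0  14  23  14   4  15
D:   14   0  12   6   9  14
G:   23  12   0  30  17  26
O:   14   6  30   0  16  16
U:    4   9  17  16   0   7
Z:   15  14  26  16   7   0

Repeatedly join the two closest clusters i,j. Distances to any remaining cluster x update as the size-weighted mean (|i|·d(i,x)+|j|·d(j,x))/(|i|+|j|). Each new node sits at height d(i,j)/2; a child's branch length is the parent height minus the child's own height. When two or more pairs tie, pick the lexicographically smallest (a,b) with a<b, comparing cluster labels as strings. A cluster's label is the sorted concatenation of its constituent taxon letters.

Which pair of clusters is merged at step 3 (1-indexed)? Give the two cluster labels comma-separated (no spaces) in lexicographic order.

1. join C+U (d=4) ⇒ CU; edges |C|=2, |U|=2
  updated: d(CU,D)=23/2, d(CU,G)=20, d(CU,O)=15, d(CU,Z)=11
2. join D+O (d=6) ⇒ DO; edges |D|=3, |O|=3
  updated: d(CU,DO)=53/4, d(DO,G)=21, d(DO,Z)=15
3. join CU+Z (d=11) ⇒ CUZ; edges |CU|=7/2, |Z|=11/2
  updated: d(CUZ,DO)=83/6, d(CUZ,G)=22
4. join CUZ+DO (d=83/6) ⇒ CDOUZ; edges |CUZ|=17/12, |DO|=47/12
  updated: d(CDOUZ,G)=108/5
5. join CDOUZ+G (d=108/5) ⇒ CDGOUZ; edges |CDOUZ|=233/60, |G|=54/5
final tree: ((((C:2,U:2):7/2,Z:11/2):17/12,(D:3,O:3):47/12):233/60,G:54/5)
total length: 2341/60

CU,Z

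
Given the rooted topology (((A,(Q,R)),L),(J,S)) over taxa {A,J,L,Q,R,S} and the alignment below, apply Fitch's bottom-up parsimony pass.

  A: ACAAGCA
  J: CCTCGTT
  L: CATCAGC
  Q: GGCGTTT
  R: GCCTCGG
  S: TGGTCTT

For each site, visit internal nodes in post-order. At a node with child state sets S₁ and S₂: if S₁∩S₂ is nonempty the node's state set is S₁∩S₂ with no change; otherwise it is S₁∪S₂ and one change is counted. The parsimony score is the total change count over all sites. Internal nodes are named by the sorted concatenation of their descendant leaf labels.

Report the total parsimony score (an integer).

[col 0] QR: children Q:{G}, R:{G} ∩→ {G}; cost 0
[col 0] AQR: children A:{A}, QR:{G} ∪→ {A,G}; cost 1
[col 0] ALQR: children AQR:{A,G}, L:{C} ∪→ {A,C,G}; cost 1
[col 0] JS: children J:{C}, S:{T} ∪→ {C,T}; cost 1
[col 0] AJLQRS: children ALQR:{A,C,G}, JS:{C,T} ∩→ {C}; cost 0
[col 1] QR: children Q:{G}, R:{C} ∪→ {C,G}; cost 1
[col 1] AQR: children A:{C}, QR:{C,G} ∩→ {C}; cost 0
[col 1] ALQR: children AQR:{C}, L:{A} ∪→ {A,C}; cost 1
[col 1] JS: children J:{C}, S:{G} ∪→ {C,G}; cost 1
[col 1] AJLQRS: children ALQR:{A,C}, JS:{C,G} ∩→ {C}; cost 0
[col 2] QR: children Q:{C}, R:{C} ∩→ {C}; cost 0
[col 2] AQR: children A:{A}, QR:{C} ∪→ {A,C}; cost 1
[col 2] ALQR: children AQR:{A,C}, L:{T} ∪→ {A,C,T}; cost 1
[col 2] JS: children J:{T}, S:{G} ∪→ {G,T}; cost 1
[col 2] AJLQRS: children ALQR:{A,C,T}, JS:{G,T} ∩→ {T}; cost 0
[col 3] QR: children Q:{G}, R:{T} ∪→ {G,T}; cost 1
[col 3] AQR: children A:{A}, QR:{G,T} ∪→ {A,G,T}; cost 1
[col 3] ALQR: children AQR:{A,G,T}, L:{C} ∪→ {A,C,G,T}; cost 1
[col 3] JS: children J:{C}, S:{T} ∪→ {C,T}; cost 1
[col 3] AJLQRS: children ALQR:{A,C,G,T}, JS:{C,T} ∩→ {C,T}; cost 0
[col 4] QR: children Q:{T}, R:{C} ∪→ {C,T}; cost 1
[col 4] AQR: children A:{G}, QR:{C,T} ∪→ {C,G,T}; cost 1
[col 4] ALQR: children AQR:{C,G,T}, L:{A} ∪→ {A,C,G,T}; cost 1
[col 4] JS: children J:{G}, S:{C} ∪→ {C,G}; cost 1
[col 4] AJLQRS: children ALQR:{A,C,G,T}, JS:{C,G} ∩→ {C,G}; cost 0
[col 5] QR: children Q:{T}, R:{G} ∪→ {G,T}; cost 1
[col 5] AQR: children A:{C}, QR:{G,T} ∪→ {C,G,T}; cost 1
[col 5] ALQR: children AQR:{C,G,T}, L:{G} ∩→ {G}; cost 0
[col 5] JS: children J:{T}, S:{T} ∩→ {T}; cost 0
[col 5] AJLQRS: children ALQR:{G}, JS:{T} ∪→ {G,T}; cost 1
[col 6] QR: children Q:{T}, R:{G} ∪→ {G,T}; cost 1
[col 6] AQR: children A:{A}, QR:{G,T} ∪→ {A,G,T}; cost 1
[col 6] ALQR: children AQR:{A,G,T}, L:{C} ∪→ {A,C,G,T}; cost 1
[col 6] JS: children J:{T}, S:{T} ∩→ {T}; cost 0
[col 6] AJLQRS: children ALQR:{A,C,G,T}, JS:{T} ∩→ {T}; cost 0
per-site changes: [3, 3, 3, 4, 4, 3, 3]; total = 23

23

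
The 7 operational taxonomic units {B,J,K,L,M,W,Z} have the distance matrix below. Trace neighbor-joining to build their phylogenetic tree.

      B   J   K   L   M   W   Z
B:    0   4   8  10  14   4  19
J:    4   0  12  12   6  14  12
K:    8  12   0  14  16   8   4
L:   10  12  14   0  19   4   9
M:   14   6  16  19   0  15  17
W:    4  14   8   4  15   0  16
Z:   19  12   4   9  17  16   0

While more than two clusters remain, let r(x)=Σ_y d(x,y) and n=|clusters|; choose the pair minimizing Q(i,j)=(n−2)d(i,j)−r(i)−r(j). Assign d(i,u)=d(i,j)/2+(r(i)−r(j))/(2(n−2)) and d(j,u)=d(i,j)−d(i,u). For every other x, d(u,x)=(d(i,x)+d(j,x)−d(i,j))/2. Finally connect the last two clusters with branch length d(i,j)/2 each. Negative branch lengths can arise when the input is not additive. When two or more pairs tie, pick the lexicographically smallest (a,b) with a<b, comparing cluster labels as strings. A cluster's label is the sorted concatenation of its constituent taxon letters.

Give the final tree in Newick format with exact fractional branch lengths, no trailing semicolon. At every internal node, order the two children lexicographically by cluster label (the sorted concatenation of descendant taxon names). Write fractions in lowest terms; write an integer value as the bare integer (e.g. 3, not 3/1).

step 1: merge (K,Z) at d=4, Q=-119; branch lengths K→1/2, Z→7/2; new cluster KZ
  updated: d(B,KZ)=23/2, d(J,KZ)=10, d(KZ,L)=19/2, d(KZ,M)=29/2, d(KZ,W)=10
step 2: merge (J,M) at d=6, Q=-181/2; branch lengths J→3/16, M→93/16; new cluster JM
  updated: d(B,JM)=6, d(JM,KZ)=37/4, d(JM,L)=25/2, d(JM,W)=23/2
step 3: merge (L,W) at d=4, Q=-107/2; branch lengths L→37/12, W→11/12; new cluster LW
  updated: d(B,LW)=5, d(JM,LW)=10, d(KZ,LW)=31/4
step 4: merge (B,JM) at d=6, Q=-143/4; branch lengths B→37/16, JM→59/16; new cluster BJM
  updated: d(BJM,KZ)=59/8, d(BJM,LW)=9/2
step 5: merge (BJM,KZ) at d=59/8, Q=-157/8; branch lengths BJM→33/16, KZ→85/16; new cluster BJKMZ
  updated: d(BJKMZ,LW)=39/16
step 6: merge (BJKMZ,LW) at d=39/16; branch lengths BJKMZ→39/32, LW→39/32; new cluster BJKLMWZ
final tree: (((B:37/16,(J:3/16,M:93/16):59/16):33/16,(K:1/2,Z:7/2):85/16):39/32,(L:37/12,W:11/12):39/32)
total length: 477/16

(((B:37/16,(J:3/16,M:93/16):59/16):33/16,(K:1/2,Z:7/2):85/16):39/32,(L:37/12,W:11/12):39/32)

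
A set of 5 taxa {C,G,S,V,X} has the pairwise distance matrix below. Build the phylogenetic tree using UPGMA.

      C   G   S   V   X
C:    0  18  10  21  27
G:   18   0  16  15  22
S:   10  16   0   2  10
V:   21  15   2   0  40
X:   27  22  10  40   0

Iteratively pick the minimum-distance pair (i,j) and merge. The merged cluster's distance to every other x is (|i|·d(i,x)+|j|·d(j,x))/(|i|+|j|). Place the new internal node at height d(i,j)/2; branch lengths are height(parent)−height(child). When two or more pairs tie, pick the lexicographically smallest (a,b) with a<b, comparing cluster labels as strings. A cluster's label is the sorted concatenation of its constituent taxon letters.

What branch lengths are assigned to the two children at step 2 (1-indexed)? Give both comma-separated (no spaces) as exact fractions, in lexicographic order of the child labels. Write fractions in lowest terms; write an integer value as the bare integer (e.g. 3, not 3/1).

31/4,27/4

step 1: merge (S,V) at d=2; branch lengths S→1, V→1; new cluster SV
  updated: d(C,SV)=31/2, d(G,SV)=31/2, d(SV,X)=25
step 2: merge (C,SV) at d=31/2; branch lengths C→31/4, SV→27/4; new cluster CSV
  updated: d(CSV,G)=49/3, d(CSV,X)=77/3
step 3: merge (CSV,G) at d=49/3; branch lengths CSV→5/12, G→49/6; new cluster CGSV
  updated: d(CGSV,X)=99/4
step 4: merge (CGSV,X) at d=99/4; branch lengths CGSV→101/24, X→99/8; new cluster CGSVX
final tree: (((C:31/4,(S:1,V:1):27/4):5/12,G:49/6):101/24,X:99/8)
total length: 125/3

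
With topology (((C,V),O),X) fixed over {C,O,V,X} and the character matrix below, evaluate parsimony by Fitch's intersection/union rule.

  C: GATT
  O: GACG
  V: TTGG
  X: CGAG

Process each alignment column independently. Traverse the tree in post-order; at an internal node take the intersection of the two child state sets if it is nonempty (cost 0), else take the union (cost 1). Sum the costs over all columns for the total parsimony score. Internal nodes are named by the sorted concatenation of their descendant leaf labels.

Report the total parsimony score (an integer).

8

site 0, node CV: C={G} ∪ V={T} → {G,T} (+1)
site 0, node COV: CV={G,T} ∩ O={G} → {G} (+0)
site 0, node COVX: COV={G} ∪ X={C} → {C,G} (+1)
site 1, node CV: C={A} ∪ V={T} → {A,T} (+1)
site 1, node COV: CV={A,T} ∩ O={A} → {A} (+0)
site 1, node COVX: COV={A} ∪ X={G} → {A,G} (+1)
site 2, node CV: C={T} ∪ V={G} → {G,T} (+1)
site 2, node COV: CV={G,T} ∪ O={C} → {C,G,T} (+1)
site 2, node COVX: COV={C,G,T} ∪ X={A} → {A,C,G,T} (+1)
site 3, node CV: C={T} ∪ V={G} → {G,T} (+1)
site 3, node COV: CV={G,T} ∩ O={G} → {G} (+0)
site 3, node COVX: COV={G} ∩ X={G} → {G} (+0)
per-site changes: [2, 2, 3, 1]; total = 8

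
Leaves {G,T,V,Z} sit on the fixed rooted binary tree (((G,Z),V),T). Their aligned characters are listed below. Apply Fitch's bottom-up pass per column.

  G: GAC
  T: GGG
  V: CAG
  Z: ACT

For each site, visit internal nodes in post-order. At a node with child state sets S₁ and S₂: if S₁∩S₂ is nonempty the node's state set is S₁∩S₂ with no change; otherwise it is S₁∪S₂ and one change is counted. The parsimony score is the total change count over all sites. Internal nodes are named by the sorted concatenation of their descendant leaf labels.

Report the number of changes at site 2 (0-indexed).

2

[col 0] GZ: children G:{G}, Z:{A} ∪→ {A,G}; cost 1
[col 0] GVZ: children GZ:{A,G}, V:{C} ∪→ {A,C,G}; cost 1
[col 0] GTVZ: children GVZ:{A,C,G}, T:{G} ∩→ {G}; cost 0
[col 1] GZ: children G:{A}, Z:{C} ∪→ {A,C}; cost 1
[col 1] GVZ: children GZ:{A,C}, V:{A} ∩→ {A}; cost 0
[col 1] GTVZ: children GVZ:{A}, T:{G} ∪→ {A,G}; cost 1
[col 2] GZ: children G:{C}, Z:{T} ∪→ {C,T}; cost 1
[col 2] GVZ: children GZ:{C,T}, V:{G} ∪→ {C,G,T}; cost 1
[col 2] GTVZ: children GVZ:{C,G,T}, T:{G} ∩→ {G}; cost 0
per-site changes: [2, 2, 2]; total = 6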